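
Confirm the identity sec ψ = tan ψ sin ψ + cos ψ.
RHS = sin²ψ/cos ψ + cos ψ = (sin²ψ + cos²ψ)/cos ψ = 1/cos ψ = sec ψ = LHS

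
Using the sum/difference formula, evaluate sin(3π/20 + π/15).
sin(3π/20 + π/15) = sin 3π/20 cos π/15 + cos 3π/20 sin π/15 = 0.6293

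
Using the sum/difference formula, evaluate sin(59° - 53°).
sin(59° - 53°) = sin 59° cos 53° - cos 59° sin 53° = 0.1045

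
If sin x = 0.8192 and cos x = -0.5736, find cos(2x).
cos(2x) = cos²x - sin²x = -0.3421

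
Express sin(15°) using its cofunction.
sin(15°) = cos(90° - 15°) = cos(75°)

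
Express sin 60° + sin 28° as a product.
sin 60° + sin 28° = 2 sin(44°) cos(16°)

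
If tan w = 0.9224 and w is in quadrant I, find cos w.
cos w = 0.7351 (using tan²w + 1 = sec²w)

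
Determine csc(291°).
csc(291°) = -1.071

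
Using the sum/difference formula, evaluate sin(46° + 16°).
sin(46° + 16°) = sin 46° cos 16° + cos 46° sin 16° = 0.8829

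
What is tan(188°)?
tan(188°) = 0.1405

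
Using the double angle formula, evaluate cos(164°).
cos(164°) = cos²82° - sin²82° = -0.9613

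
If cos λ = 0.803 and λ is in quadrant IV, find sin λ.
sin λ = -0.596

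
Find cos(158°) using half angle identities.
cos(158°) = -√((1 + cos 316°)/2) = -0.9272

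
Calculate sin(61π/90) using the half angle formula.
sin(61π/90) = √((1 - cos 61π/45)/2) = 0.848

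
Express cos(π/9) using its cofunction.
cos(π/9) = sin(π/2 - π/9) = sin(7π/18)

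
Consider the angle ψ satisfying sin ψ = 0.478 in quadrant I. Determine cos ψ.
cos ψ = √(1 - sin²ψ) = 0.8784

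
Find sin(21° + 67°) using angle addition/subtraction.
sin(21° + 67°) = sin 21° cos 67° + cos 21° sin 67° = 0.9994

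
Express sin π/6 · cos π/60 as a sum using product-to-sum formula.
sin π/6 cos π/60 = (1/2)[sin(π/6+π/60) + sin(π/6-π/60)]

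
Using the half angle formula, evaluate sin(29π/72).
sin(29π/72) = √((1 - cos 29π/36)/2) = 0.9537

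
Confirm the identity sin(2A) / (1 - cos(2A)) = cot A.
LHS = 2 sin A cos A / (2sin²A) = cos A/sin A = cot A = RHS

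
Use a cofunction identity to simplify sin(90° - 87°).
sin(90° - 87°) = cos(87°)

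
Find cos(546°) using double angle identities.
cos(546°) = cos²273° - sin²273° = -0.9945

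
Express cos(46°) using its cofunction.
cos(46°) = sin(90° - 46°) = sin(44°)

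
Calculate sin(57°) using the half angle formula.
sin(57°) = √((1 - cos 114°)/2) = 0.8387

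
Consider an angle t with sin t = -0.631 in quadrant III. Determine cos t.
cos t = ±√(1 - sin²t) = -0.7758 (negative in QIII)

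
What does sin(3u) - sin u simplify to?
sin(3u) - sin u = 2 cos(2u) sin u (using Sum-to-product)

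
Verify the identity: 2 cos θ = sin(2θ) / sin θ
RHS = 2 sin θ cos θ / sin θ = 2 cos θ = LHS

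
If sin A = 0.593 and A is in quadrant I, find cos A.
cos A = 0.8052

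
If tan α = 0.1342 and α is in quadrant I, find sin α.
sin α = 0.133 (using tan²α + 1 = sec²α)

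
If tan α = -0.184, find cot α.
cot α = 1/tan α = -5.435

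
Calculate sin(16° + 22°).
sin(16° + 22°) = sin 16° cos 22° + cos 16° sin 22° = 0.6157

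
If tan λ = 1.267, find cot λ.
cot λ = 1/tan λ = 0.7893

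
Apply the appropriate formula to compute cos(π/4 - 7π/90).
cos(π/4 - 7π/90) = cos π/4 cos 7π/90 + sin π/4 sin 7π/90 = 0.8572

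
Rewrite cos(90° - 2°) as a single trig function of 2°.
cos(90° - 2°) = sin(2°)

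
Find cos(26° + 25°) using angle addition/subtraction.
cos(26° + 25°) = cos 26° cos 25° - sin 26° sin 25° = 0.6293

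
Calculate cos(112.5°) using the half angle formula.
cos(112.5°) = -√((1 + cos 225°)/2) = -0.3827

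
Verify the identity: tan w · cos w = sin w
LHS = (sin w/cos w) · cos w = sin w = RHS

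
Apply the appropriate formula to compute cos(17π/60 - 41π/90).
cos(17π/60 - 41π/90) = cos 17π/60 cos 41π/90 + sin 17π/60 sin 41π/90 = 0.8572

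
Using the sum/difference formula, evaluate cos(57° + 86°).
cos(57° + 86°) = cos 57° cos 86° - sin 57° sin 86° = -0.7986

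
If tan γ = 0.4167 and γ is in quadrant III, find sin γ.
sin γ = -0.3846 (using tan²γ + 1 = sec²γ)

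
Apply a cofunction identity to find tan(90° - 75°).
tan(90° - 75°) = cot(75°) = 2-√3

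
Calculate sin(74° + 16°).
sin(74° + 16°) = sin 74° cos 16° + cos 74° sin 16° = 1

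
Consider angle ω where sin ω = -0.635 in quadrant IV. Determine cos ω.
cos ω = √(1 - sin²ω) = 0.7725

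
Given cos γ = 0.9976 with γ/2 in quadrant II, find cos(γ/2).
cos(γ/2) = ±√((1 + cos γ)/2); negative since γ/2 ∈ QII, so cos(γ/2) = -0.9994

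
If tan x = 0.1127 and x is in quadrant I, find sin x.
sin x = 0.112 (using tan²x + 1 = sec²x)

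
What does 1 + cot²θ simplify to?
1 + cot²θ = csc²θ (using Pythagorean identity)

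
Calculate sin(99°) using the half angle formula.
sin(99°) = √((1 - cos 198°)/2) = 0.9877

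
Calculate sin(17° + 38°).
sin(17° + 38°) = sin 17° cos 38° + cos 17° sin 38° = 0.8192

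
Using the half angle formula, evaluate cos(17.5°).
cos(17.5°) = √((1 + cos 35°)/2) = 0.9537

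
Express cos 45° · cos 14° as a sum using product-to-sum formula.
cos 45° cos 14° = (1/2)[cos(45°-14°) + cos(45°+14°)]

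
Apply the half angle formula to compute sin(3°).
sin(3°) = √((1 - cos 6°)/2) = 0.05234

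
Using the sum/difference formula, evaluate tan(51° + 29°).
tan(51° + 29°) = (tan 51° + tan 29°)/(1 - tan 51° tan 29°) = 5.671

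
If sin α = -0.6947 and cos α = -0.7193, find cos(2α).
cos(2α) = cos²α - sin²α = 0.03478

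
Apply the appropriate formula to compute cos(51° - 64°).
cos(51° - 64°) = cos 51° cos 64° + sin 51° sin 64° = 0.9744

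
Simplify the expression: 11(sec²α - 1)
11(sec²α - 1) = 11(tan²α) (using Pythagorean identity)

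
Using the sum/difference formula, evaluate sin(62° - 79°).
sin(62° - 79°) = sin 62° cos 79° - cos 62° sin 79° = -0.2924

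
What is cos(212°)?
cos(212°) = -0.848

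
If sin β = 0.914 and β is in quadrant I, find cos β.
cos β = 0.4057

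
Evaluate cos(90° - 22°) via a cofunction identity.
cos(90° - 22°) = sin(22°) = 0.3746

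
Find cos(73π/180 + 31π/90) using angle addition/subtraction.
cos(73π/180 + 31π/90) = cos 73π/180 cos 31π/90 - sin 73π/180 sin 31π/90 = -√2/2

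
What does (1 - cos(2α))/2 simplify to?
(1 - cos(2α))/2 = sin²α (using Power reduction)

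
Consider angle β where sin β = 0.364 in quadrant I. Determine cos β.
cos β = √(1 - sin²β) = 0.9314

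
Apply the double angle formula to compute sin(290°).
sin(290°) = 2 sin 145° cos 145° = -0.9397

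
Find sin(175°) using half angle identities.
sin(175°) = √((1 - cos 350°)/2) = 0.08716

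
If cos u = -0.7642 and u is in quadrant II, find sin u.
sin u = 0.645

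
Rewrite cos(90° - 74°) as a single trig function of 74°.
cos(90° - 74°) = sin(74°)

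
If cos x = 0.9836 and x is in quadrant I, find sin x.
sin x = 0.1804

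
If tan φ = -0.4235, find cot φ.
cot φ = 1/tan φ = -2.361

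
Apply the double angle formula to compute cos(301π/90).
cos(301π/90) = cos²301π/180 - sin²301π/180 = -0.4695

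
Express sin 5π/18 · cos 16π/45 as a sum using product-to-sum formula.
sin 5π/18 cos 16π/45 = (1/2)[sin(5π/18+16π/45) + sin(5π/18-16π/45)]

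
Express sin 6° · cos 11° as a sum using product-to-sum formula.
sin 6° cos 11° = (1/2)[sin(6°+11°) + sin(6°-11°)]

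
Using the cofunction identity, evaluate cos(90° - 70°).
cos(90° - 70°) = sin(70°) = 0.9397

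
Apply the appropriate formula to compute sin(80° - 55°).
sin(80° - 55°) = sin 80° cos 55° - cos 80° sin 55° = 0.4226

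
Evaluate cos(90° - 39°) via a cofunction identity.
cos(90° - 39°) = sin(39°) = 0.6293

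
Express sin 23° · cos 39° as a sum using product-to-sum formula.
sin 23° cos 39° = (1/2)[sin(23°+39°) + sin(23°-39°)]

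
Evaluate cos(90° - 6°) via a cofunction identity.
cos(90° - 6°) = sin(6°) = 0.1045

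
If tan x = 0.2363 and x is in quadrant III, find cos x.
cos x = -0.9732 (using tan²x + 1 = sec²x)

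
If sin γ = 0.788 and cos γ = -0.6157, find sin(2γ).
sin(2γ) = 2 sin γ cos γ = -0.9703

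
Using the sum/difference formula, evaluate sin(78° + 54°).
sin(78° + 54°) = sin 78° cos 54° + cos 78° sin 54° = 0.7431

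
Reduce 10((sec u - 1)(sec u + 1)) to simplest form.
10((sec u - 1)(sec u + 1)) = 10(tan²u) (using Diff. of squares)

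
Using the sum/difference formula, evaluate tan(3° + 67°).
tan(3° + 67°) = (tan 3° + tan 67°)/(1 - tan 3° tan 67°) = 2.747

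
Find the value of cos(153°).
cos(153°) = -0.891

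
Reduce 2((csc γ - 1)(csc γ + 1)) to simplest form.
2((csc γ - 1)(csc γ + 1)) = 2(cot²γ) (using Diff. of squares)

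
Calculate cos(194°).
cos(194°) = -0.9703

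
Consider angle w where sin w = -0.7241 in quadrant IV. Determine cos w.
cos w = √(1 - sin²w) = 0.6897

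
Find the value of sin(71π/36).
sin(71π/36) = -0.08716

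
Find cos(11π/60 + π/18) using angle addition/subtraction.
cos(11π/60 + π/18) = cos 11π/60 cos π/18 - sin 11π/60 sin π/18 = 0.7314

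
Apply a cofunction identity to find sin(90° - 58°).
sin(90° - 58°) = cos(58°) = 0.5299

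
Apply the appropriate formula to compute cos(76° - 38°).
cos(76° - 38°) = cos 76° cos 38° + sin 76° sin 38° = 0.788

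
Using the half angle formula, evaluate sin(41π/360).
sin(41π/360) = √((1 - cos 41π/180)/2) = 0.3502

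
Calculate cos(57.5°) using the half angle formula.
cos(57.5°) = √((1 + cos 115°)/2) = 0.5373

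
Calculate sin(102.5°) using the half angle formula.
sin(102.5°) = √((1 - cos 205°)/2) = 0.9763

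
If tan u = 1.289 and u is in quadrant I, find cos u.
cos u = 0.613 (using tan²u + 1 = sec²u)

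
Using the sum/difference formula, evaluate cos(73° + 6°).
cos(73° + 6°) = cos 73° cos 6° - sin 73° sin 6° = 0.1908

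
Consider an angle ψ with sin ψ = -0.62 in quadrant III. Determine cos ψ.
cos ψ = ±√(1 - sin²ψ) = -0.7846 (negative in QIII)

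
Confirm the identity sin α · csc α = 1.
LHS = sin α · (1/sin α) = 1 = RHS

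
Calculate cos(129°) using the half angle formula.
cos(129°) = -√((1 + cos 258°)/2) = -0.6293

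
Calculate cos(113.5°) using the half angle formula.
cos(113.5°) = -√((1 + cos 227°)/2) = -0.3987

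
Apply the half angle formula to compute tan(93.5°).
tan(93.5°) = sin 187° / (1 + cos 187°) = -16.35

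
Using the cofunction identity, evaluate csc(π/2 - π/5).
csc(π/2 - π/5) = sec(π/5) = 1.236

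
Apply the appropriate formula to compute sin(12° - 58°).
sin(12° - 58°) = sin 12° cos 58° - cos 12° sin 58° = -0.7193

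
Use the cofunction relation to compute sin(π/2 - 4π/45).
sin(π/2 - 4π/45) = cos(4π/45) = 0.9613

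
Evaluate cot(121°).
cot(121°) = -0.6009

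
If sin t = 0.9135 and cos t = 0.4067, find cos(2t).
cos(2t) = cos²t - sin²t = -0.6691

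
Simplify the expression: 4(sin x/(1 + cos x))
4(sin x/(1 + cos x)) = 4(tan(x/2)) (using Half angle)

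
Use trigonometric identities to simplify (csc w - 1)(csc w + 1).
(csc w - 1)(csc w + 1) = cot²w (using Diff. of squares)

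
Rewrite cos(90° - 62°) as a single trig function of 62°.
cos(90° - 62°) = sin(62°)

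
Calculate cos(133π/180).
cos(133π/180) = -0.682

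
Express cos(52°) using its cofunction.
cos(52°) = sin(90° - 52°) = sin(38°)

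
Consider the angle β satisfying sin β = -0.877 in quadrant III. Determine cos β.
cos β = ±√(1 - sin²β) = -0.4805 (negative in QIII)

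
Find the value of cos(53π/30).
cos(53π/30) = 0.7431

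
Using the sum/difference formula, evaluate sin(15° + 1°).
sin(15° + 1°) = sin 15° cos 1° + cos 15° sin 1° = 0.2756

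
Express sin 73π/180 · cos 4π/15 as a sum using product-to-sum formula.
sin 73π/180 cos 4π/15 = (1/2)[sin(73π/180+4π/15) + sin(73π/180-4π/15)]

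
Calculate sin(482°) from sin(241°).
sin(482°) = 2 sin 241° cos 241° = 0.848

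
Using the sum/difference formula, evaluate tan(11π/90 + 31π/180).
tan(11π/90 + 31π/180) = (tan 11π/90 + tan 31π/180)/(1 - tan 11π/90 tan 31π/180) = 1.327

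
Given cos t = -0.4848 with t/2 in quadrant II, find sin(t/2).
sin(t/2) = ±√((1 - cos t)/2); positive since t/2 ∈ QII, so sin(t/2) = 0.8616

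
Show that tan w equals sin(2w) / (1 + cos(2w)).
RHS = 2 sin w cos w / (2cos²w) = sin w/cos w = tan w = LHS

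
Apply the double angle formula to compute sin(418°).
sin(418°) = 2 sin 209° cos 209° = 0.848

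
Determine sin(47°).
sin(47°) = 0.7314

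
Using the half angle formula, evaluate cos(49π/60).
cos(49π/60) = -√((1 + cos 49π/30)/2) = -0.8387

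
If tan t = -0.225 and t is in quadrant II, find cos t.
cos t = -0.9756 (using tan²t + 1 = sec²t)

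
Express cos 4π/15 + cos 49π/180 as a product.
cos 4π/15 + cos 49π/180 = 2 cos(97π/360) cos(-π/360)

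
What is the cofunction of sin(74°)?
sin(74°) = cos(90° - 74°) = cos(16°)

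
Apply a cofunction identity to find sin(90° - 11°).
sin(90° - 11°) = cos(11°) = 0.9816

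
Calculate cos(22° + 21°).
cos(22° + 21°) = cos 22° cos 21° - sin 22° sin 21° = 0.7314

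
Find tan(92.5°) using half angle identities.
tan(92.5°) = sin 185° / (1 + cos 185°) = -22.9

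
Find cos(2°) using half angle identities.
cos(2°) = √((1 + cos 4°)/2) = 0.9994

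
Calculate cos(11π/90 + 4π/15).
cos(11π/90 + 4π/15) = cos 11π/90 cos 4π/15 - sin 11π/90 sin 4π/15 = 0.342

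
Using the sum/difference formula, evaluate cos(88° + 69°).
cos(88° + 69°) = cos 88° cos 69° - sin 88° sin 69° = -0.9205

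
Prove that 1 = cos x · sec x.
RHS = cos x · (1/cos x) = 1 = LHS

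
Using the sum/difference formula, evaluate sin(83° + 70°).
sin(83° + 70°) = sin 83° cos 70° + cos 83° sin 70° = 0.454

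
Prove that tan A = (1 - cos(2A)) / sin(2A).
RHS = 2sin²A / (2 sin A cos A) = sin A/cos A = tan A = LHS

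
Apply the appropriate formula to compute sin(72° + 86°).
sin(72° + 86°) = sin 72° cos 86° + cos 72° sin 86° = 0.3746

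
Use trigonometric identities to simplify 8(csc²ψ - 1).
8(csc²ψ - 1) = 8(cot²ψ) (using Pythagorean identity)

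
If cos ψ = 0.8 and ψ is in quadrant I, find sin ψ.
sin ψ = 0.6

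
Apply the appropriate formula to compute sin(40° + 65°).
sin(40° + 65°) = sin 40° cos 65° + cos 40° sin 65° = (√6+√2)/4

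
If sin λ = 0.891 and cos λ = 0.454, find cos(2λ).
cos(2λ) = cos²λ - sin²λ = -0.5878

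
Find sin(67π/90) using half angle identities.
sin(67π/90) = √((1 - cos 67π/45)/2) = 0.7193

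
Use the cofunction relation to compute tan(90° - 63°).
tan(90° - 63°) = cot(63°) = 0.5095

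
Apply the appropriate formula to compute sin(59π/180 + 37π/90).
sin(59π/180 + 37π/90) = sin 59π/180 cos 37π/90 + cos 59π/180 sin 37π/90 = 0.7314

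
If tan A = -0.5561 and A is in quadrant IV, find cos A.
cos A = 0.874 (using tan²A + 1 = sec²A)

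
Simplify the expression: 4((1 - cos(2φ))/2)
4((1 - cos(2φ))/2) = 4(sin²φ) (using Power reduction)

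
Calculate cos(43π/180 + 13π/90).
cos(43π/180 + 13π/90) = cos 43π/180 cos 13π/90 - sin 43π/180 sin 13π/90 = 0.3584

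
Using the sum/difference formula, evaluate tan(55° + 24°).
tan(55° + 24°) = (tan 55° + tan 24°)/(1 - tan 55° tan 24°) = 5.145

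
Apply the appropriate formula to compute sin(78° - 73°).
sin(78° - 73°) = sin 78° cos 73° - cos 78° sin 73° = 0.08716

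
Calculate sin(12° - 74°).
sin(12° - 74°) = sin 12° cos 74° - cos 12° sin 74° = -0.8829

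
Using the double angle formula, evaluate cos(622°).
cos(622°) = cos²311° - sin²311° = -0.1392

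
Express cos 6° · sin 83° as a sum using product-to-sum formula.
cos 6° sin 83° = (1/2)[sin(6°+83°) - sin(6°-83°)]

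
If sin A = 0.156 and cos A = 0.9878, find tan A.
tan A = sin A / cos A = 0.1579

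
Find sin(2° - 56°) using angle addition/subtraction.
sin(2° - 56°) = sin 2° cos 56° - cos 2° sin 56° = -0.809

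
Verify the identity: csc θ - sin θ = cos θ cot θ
LHS = 1/sin θ - sin θ = (1 - sin²θ)/sin θ = cos²θ/sin θ = cos θ · (cos θ/sin θ) = cos θ cot θ = RHS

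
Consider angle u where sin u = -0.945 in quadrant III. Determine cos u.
cos u = ±√(1 - sin²u) = -0.3271 (negative in QIII)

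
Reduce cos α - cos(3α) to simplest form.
cos α - cos(3α) = 2 sin(2α) sin α (using Sum-to-product)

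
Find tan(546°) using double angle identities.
tan(546°) = 2 tan 273° / (1 - tan²273°) = 0.1051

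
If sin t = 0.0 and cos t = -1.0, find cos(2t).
cos(2t) = cos²t - sin²t = 1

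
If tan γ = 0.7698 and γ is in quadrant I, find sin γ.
sin γ = 0.61 (using tan²γ + 1 = sec²γ)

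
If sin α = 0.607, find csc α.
csc α = 1/sin α = 1.647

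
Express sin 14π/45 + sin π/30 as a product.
sin 14π/45 + sin π/30 = 2 sin(31π/180) cos(5π/36)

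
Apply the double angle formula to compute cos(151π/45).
cos(151π/45) = cos²151π/90 - sin²151π/90 = -0.4384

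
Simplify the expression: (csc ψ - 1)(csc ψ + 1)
(csc ψ - 1)(csc ψ + 1) = cot²ψ (using Diff. of squares)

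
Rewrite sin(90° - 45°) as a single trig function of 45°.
sin(90° - 45°) = cos(45°)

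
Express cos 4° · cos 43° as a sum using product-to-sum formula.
cos 4° cos 43° = (1/2)[cos(4°-43°) + cos(4°+43°)]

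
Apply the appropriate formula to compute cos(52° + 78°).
cos(52° + 78°) = cos 52° cos 78° - sin 52° sin 78° = -0.6428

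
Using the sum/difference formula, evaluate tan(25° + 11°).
tan(25° + 11°) = (tan 25° + tan 11°)/(1 - tan 25° tan 11°) = 0.7265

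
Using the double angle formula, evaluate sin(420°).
sin(420°) = 2 sin 210° cos 210° = √3/2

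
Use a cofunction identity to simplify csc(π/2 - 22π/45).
csc(π/2 - 22π/45) = sec(22π/45)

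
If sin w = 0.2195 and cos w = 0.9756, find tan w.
tan w = sin w / cos w = 0.225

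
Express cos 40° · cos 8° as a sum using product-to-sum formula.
cos 40° cos 8° = (1/2)[cos(40°-8°) + cos(40°+8°)]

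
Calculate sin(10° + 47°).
sin(10° + 47°) = sin 10° cos 47° + cos 10° sin 47° = 0.8387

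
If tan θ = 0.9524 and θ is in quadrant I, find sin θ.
sin θ = 0.6897 (using tan²θ + 1 = sec²θ)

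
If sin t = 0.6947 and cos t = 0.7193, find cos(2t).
cos(2t) = cos²t - sin²t = 0.03478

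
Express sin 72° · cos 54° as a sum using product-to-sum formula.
sin 72° cos 54° = (1/2)[sin(72°+54°) + sin(72°-54°)]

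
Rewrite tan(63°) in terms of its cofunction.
tan(63°) = cot(90° - 63°) = cot(27°)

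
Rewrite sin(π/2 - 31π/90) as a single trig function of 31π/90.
sin(π/2 - 31π/90) = cos(31π/90)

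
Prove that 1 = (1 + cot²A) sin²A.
RHS = csc²A · sin²A = (1/sin²A) · sin²A = 1 = LHS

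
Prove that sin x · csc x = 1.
LHS = sin x · (1/sin x) = 1 = RHS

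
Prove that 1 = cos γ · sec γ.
RHS = cos γ · (1/cos γ) = 1 = LHS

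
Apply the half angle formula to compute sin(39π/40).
sin(39π/40) = √((1 - cos 39π/20)/2) = 0.07846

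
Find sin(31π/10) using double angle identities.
sin(31π/10) = 2 sin 31π/20 cos 31π/20 = -0.309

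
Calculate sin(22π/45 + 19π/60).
sin(22π/45 + 19π/60) = sin 22π/45 cos 19π/60 + cos 22π/45 sin 19π/60 = 0.5736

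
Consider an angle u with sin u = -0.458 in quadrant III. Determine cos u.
cos u = ±√(1 - sin²u) = -0.889 (negative in QIII)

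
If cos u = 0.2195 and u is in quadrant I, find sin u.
sin u = 0.9756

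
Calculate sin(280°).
sin(280°) = -0.9848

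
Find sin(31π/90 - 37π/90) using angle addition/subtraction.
sin(31π/90 - 37π/90) = sin 31π/90 cos 37π/90 - cos 31π/90 sin 37π/90 = -0.2079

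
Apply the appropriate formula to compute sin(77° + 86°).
sin(77° + 86°) = sin 77° cos 86° + cos 77° sin 86° = 0.2924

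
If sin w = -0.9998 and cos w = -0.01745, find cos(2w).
cos(2w) = cos²w - sin²w = -0.9993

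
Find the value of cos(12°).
cos(12°) = 0.9781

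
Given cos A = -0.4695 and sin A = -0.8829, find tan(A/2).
tan(A/2) = sin A / (1 + cos A) = -1.664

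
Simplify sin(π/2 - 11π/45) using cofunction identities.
sin(π/2 - 11π/45) = cos(11π/45)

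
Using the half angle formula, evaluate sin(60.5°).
sin(60.5°) = √((1 - cos 121°)/2) = 0.8704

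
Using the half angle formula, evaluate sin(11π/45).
sin(11π/45) = √((1 - cos 22π/45)/2) = 0.6947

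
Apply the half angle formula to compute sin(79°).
sin(79°) = √((1 - cos 158°)/2) = 0.9816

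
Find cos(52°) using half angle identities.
cos(52°) = √((1 + cos 104°)/2) = 0.6157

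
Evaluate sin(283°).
sin(283°) = -0.9744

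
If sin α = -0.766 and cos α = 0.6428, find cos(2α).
cos(2α) = cos²α - sin²α = -0.1736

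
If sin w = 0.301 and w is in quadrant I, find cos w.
cos w = 0.9536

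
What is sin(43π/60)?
sin(43π/60) = 0.7771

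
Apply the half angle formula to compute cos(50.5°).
cos(50.5°) = √((1 + cos 101°)/2) = 0.6361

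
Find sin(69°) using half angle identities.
sin(69°) = √((1 - cos 138°)/2) = 0.9336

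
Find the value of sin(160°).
sin(160°) = 0.342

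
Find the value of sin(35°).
sin(35°) = 0.5736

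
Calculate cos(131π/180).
cos(131π/180) = -0.6561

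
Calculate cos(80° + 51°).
cos(80° + 51°) = cos 80° cos 51° - sin 80° sin 51° = -0.6561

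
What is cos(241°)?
cos(241°) = -0.4848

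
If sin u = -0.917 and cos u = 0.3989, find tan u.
tan u = sin u / cos u = -2.299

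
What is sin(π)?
sin(π) = 0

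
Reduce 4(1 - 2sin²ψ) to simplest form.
4(1 - 2sin²ψ) = 4(cos(2ψ)) (using Double angle)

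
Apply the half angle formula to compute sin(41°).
sin(41°) = √((1 - cos 82°)/2) = 0.6561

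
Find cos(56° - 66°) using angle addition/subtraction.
cos(56° - 66°) = cos 56° cos 66° + sin 56° sin 66° = 0.9848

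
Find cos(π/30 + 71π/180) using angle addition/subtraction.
cos(π/30 + 71π/180) = cos π/30 cos 71π/180 - sin π/30 sin 71π/180 = 0.225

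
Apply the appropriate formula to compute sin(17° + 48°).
sin(17° + 48°) = sin 17° cos 48° + cos 17° sin 48° = 0.9063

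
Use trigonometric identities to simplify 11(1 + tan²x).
11(1 + tan²x) = 11(sec²x) (using Pythagorean identity)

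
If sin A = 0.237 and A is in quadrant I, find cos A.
cos A = 0.9715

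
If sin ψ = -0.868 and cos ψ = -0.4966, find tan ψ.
tan ψ = sin ψ / cos ψ = 1.748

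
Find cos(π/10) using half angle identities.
cos(π/10) = √((1 + cos π/5)/2) = 0.9511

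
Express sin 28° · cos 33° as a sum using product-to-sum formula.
sin 28° cos 33° = (1/2)[sin(28°+33°) + sin(28°-33°)]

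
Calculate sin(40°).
sin(40°) = 0.6428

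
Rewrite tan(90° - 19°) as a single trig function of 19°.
tan(90° - 19°) = cot(19°)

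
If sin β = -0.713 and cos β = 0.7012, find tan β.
tan β = sin β / cos β = -1.017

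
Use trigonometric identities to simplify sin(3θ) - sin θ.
sin(3θ) - sin θ = 2 cos(2θ) sin θ (using Sum-to-product)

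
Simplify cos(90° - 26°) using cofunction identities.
cos(90° - 26°) = sin(26°)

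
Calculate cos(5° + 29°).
cos(5° + 29°) = cos 5° cos 29° - sin 5° sin 29° = 0.829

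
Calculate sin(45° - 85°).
sin(45° - 85°) = sin 45° cos 85° - cos 45° sin 85° = -0.6428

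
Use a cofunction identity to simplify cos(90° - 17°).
cos(90° - 17°) = sin(17°)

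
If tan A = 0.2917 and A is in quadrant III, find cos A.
cos A = -0.96 (using tan²A + 1 = sec²A)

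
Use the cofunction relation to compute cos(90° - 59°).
cos(90° - 59°) = sin(59°) = 0.8572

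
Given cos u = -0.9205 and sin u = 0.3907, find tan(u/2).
tan(u/2) = sin u / (1 + cos u) = 4.914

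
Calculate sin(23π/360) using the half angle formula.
sin(23π/360) = √((1 - cos 23π/180)/2) = 0.1994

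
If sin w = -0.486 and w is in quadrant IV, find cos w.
cos w = 0.874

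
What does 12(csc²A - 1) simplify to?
12(csc²A - 1) = 12(cot²A) (using Pythagorean identity)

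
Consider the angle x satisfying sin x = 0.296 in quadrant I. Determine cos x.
cos x = √(1 - sin²x) = 0.9552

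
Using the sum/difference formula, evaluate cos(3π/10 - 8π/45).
cos(3π/10 - 8π/45) = cos 3π/10 cos 8π/45 + sin 3π/10 sin 8π/45 = 0.9272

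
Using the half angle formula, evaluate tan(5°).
tan(5°) = sin 10° / (1 + cos 10°) = 0.08749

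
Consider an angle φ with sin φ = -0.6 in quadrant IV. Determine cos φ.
cos φ = √(1 - sin²φ) = 0.8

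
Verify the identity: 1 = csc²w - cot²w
RHS = 1/sin²w - cos²w/sin²w = (1 - cos²w)/sin²w = sin²w/sin²w = 1 = LHS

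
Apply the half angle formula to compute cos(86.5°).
cos(86.5°) = √((1 + cos 173°)/2) = 0.06105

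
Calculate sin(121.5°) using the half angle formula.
sin(121.5°) = √((1 - cos 243°)/2) = 0.8526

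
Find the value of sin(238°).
sin(238°) = -0.848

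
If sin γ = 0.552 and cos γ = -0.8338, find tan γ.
tan γ = sin γ / cos γ = -0.662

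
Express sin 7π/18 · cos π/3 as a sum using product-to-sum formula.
sin 7π/18 cos π/3 = (1/2)[sin(7π/18+π/3) + sin(7π/18-π/3)]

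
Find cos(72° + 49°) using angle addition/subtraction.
cos(72° + 49°) = cos 72° cos 49° - sin 72° sin 49° = -0.515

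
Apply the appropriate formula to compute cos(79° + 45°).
cos(79° + 45°) = cos 79° cos 45° - sin 79° sin 45° = -0.5592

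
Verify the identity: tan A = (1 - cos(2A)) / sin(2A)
RHS = 2sin²A / (2 sin A cos A) = sin A/cos A = tan A = LHS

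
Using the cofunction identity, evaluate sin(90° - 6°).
sin(90° - 6°) = cos(6°) = 0.9945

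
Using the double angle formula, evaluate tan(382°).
tan(382°) = 2 tan 191° / (1 - tan²191°) = 0.404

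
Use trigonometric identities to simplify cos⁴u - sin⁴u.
cos⁴u - sin⁴u = cos(2u) (using Factoring + double angle)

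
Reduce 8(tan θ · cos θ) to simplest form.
8(tan θ · cos θ) = 8(sin θ) (using Quotient identity)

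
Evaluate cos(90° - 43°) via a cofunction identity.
cos(90° - 43°) = sin(43°) = 0.682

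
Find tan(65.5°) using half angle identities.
tan(65.5°) = sin 131° / (1 + cos 131°) = 2.194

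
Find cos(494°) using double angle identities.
cos(494°) = cos²247° - sin²247° = -0.6947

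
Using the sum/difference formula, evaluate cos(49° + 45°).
cos(49° + 45°) = cos 49° cos 45° - sin 49° sin 45° = -0.06976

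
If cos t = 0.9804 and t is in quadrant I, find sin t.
sin t = 0.197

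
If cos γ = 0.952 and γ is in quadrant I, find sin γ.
sin γ = 0.3061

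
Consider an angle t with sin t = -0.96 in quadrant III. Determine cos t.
cos t = ±√(1 - sin²t) = -0.28 (negative in QIII)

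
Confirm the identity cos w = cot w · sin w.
RHS = (cos w/sin w) · sin w = cos w = LHS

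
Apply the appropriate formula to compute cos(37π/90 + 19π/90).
cos(37π/90 + 19π/90) = cos 37π/90 cos 19π/90 - sin 37π/90 sin 19π/90 = -0.3746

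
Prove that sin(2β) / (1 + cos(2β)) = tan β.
LHS = 2 sin β cos β / (2cos²β) = sin β/cos β = tan β = RHS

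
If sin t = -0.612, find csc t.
csc t = 1/sin t = -1.634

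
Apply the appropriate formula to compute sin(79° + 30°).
sin(79° + 30°) = sin 79° cos 30° + cos 79° sin 30° = 0.9455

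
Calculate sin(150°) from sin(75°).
sin(150°) = 2 sin 75° cos 75° = 1/2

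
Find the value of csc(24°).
csc(24°) = 2.459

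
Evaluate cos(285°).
cos(285°) = (√6-√2)/4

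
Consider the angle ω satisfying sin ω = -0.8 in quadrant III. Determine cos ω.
cos ω = ±√(1 - sin²ω) = -0.6 (negative in QIII)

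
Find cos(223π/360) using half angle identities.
cos(223π/360) = -√((1 + cos 223π/180)/2) = -0.3665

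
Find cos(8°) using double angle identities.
cos(8°) = cos²4° - sin²4° = 0.9903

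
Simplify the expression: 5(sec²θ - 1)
5(sec²θ - 1) = 5(tan²θ) (using Pythagorean identity)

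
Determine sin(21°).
sin(21°) = 0.3584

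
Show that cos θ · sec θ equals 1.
LHS = cos θ · (1/cos θ) = 1 = RHS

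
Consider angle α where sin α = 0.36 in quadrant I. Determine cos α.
cos α = √(1 - sin²α) = 0.933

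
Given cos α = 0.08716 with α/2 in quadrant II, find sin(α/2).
sin(α/2) = ±√((1 - cos α)/2); positive since α/2 ∈ QII, so sin(α/2) = 0.6756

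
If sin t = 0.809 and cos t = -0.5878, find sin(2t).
sin(2t) = 2 sin t cos t = -0.9511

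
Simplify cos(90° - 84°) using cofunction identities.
cos(90° - 84°) = sin(84°)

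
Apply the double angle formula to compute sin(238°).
sin(238°) = 2 sin 119° cos 119° = -0.848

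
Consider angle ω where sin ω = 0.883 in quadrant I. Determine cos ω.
cos ω = √(1 - sin²ω) = 0.4694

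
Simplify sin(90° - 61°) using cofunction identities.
sin(90° - 61°) = cos(61°)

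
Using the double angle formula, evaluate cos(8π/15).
cos(8π/15) = cos²4π/15 - sin²4π/15 = -0.1045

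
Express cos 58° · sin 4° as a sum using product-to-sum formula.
cos 58° sin 4° = (1/2)[sin(58°+4°) - sin(58°-4°)]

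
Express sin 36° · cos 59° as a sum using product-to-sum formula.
sin 36° cos 59° = (1/2)[sin(36°+59°) + sin(36°-59°)]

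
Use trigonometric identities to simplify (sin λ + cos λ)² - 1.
(sin λ + cos λ)² - 1 = sin(2λ) (using Pythagorean + double angle)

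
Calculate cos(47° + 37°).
cos(47° + 37°) = cos 47° cos 37° - sin 47° sin 37° = 0.1045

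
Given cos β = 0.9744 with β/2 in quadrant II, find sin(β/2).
sin(β/2) = ±√((1 - cos β)/2); positive since β/2 ∈ QII, so sin(β/2) = 0.1131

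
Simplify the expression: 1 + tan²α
1 + tan²α = sec²α (using Pythagorean identity)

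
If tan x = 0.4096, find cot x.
cot x = 1/tan x = 2.441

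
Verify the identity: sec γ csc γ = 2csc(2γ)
RHS = 2/sin(2γ) = 2/(2 sin γ cos γ) = 1/(sin γ cos γ) = (1/cos γ)(1/sin γ) = sec γ csc γ = LHS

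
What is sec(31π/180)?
sec(31π/180) = 1.167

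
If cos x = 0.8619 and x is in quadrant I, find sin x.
sin x = 0.5071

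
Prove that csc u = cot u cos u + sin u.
RHS = cos²u/sin u + sin u = (cos²u + sin²u)/sin u = 1/sin u = csc u = LHS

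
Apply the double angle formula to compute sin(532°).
sin(532°) = 2 sin 266° cos 266° = 0.1392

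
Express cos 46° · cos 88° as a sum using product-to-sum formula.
cos 46° cos 88° = (1/2)[cos(46°-88°) + cos(46°+88°)]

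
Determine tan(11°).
tan(11°) = 0.1944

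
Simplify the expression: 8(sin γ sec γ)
8(sin γ sec γ) = 8(tan γ) (using Reciprocal + quotient)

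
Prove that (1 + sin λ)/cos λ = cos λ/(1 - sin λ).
LHS = (1 + sin λ)(1 - sin λ) / (cos λ(1 - sin λ)) = (1 - sin²λ) / (cos λ(1 - sin λ)) = cos²λ / (cos λ(1 - sin λ)) = cos λ/(1 - sin λ) = RHS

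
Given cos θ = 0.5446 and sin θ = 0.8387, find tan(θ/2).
tan(θ/2) = sin θ / (1 + cos θ) = 0.543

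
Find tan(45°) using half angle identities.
tan(45°) = sin 90° / (1 + cos 90°) = 1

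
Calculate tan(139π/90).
tan(139π/90) = -7.115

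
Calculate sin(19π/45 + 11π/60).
sin(19π/45 + 11π/60) = sin 19π/45 cos 11π/60 + cos 19π/45 sin 11π/60 = 0.9455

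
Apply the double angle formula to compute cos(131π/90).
cos(131π/90) = cos²131π/180 - sin²131π/180 = -0.1392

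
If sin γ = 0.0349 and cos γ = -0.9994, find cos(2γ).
cos(2γ) = cos²γ - sin²γ = 0.9976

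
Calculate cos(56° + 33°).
cos(56° + 33°) = cos 56° cos 33° - sin 56° sin 33° = 0.01745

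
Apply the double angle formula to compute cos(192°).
cos(192°) = cos²96° - sin²96° = -0.9781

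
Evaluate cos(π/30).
cos(π/30) = 0.9945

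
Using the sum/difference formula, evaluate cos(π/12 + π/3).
cos(π/12 + π/3) = cos π/12 cos π/3 - sin π/12 sin π/3 = (√6-√2)/4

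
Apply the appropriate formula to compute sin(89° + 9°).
sin(89° + 9°) = sin 89° cos 9° + cos 89° sin 9° = 0.9903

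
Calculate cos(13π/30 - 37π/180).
cos(13π/30 - 37π/180) = cos 13π/30 cos 37π/180 + sin 13π/30 sin 37π/180 = 0.7547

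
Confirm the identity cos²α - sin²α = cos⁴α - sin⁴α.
RHS = (cos²α - sin²α)(cos²α + sin²α) = (cos²α - sin²α) · 1 = cos²α - sin²α = LHS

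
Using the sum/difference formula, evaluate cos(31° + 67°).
cos(31° + 67°) = cos 31° cos 67° - sin 31° sin 67° = -0.1392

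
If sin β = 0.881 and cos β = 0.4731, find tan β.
tan β = sin β / cos β = 1.862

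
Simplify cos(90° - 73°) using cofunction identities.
cos(90° - 73°) = sin(73°)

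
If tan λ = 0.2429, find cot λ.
cot λ = 1/tan λ = 4.117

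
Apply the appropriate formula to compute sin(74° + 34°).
sin(74° + 34°) = sin 74° cos 34° + cos 74° sin 34° = 0.9511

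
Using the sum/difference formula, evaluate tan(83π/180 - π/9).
tan(83π/180 - π/9) = (tan 83π/180 - tan π/9)/(1 + tan 83π/180 tan π/9) = 1.963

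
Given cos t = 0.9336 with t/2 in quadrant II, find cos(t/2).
cos(t/2) = ±√((1 + cos t)/2); negative since t/2 ∈ QII, so cos(t/2) = -0.9833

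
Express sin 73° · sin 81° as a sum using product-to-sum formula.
sin 73° sin 81° = (1/2)[cos(73°-81°) - cos(73°+81°)]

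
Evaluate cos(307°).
cos(307°) = 0.6018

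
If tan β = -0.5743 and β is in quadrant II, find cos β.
cos β = -0.8672 (using tan²β + 1 = sec²β)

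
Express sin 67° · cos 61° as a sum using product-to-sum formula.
sin 67° cos 61° = (1/2)[sin(67°+61°) + sin(67°-61°)]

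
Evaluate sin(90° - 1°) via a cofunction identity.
sin(90° - 1°) = cos(1°) = 0.9998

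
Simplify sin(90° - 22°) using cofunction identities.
sin(90° - 22°) = cos(22°)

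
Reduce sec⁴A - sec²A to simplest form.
sec⁴A - sec²A = tan⁴A + tan²A (using Pythagorean)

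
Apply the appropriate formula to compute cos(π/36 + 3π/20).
cos(π/36 + 3π/20) = cos π/36 cos 3π/20 - sin π/36 sin 3π/20 = 0.848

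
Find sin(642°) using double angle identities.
sin(642°) = 2 sin 321° cos 321° = -0.9781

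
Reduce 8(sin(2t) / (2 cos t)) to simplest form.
8(sin(2t) / (2 cos t)) = 8(sin t) (using Double angle)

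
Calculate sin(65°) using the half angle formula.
sin(65°) = √((1 - cos 130°)/2) = 0.9063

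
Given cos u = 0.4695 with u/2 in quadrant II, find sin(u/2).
sin(u/2) = ±√((1 - cos u)/2); positive since u/2 ∈ QII, so sin(u/2) = 0.515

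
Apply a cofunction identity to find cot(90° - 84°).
cot(90° - 84°) = tan(84°) = 9.514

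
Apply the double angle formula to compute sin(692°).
sin(692°) = 2 sin 346° cos 346° = -0.4695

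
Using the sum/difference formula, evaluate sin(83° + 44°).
sin(83° + 44°) = sin 83° cos 44° + cos 83° sin 44° = 0.7986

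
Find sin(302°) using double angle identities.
sin(302°) = 2 sin 151° cos 151° = -0.848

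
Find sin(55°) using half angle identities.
sin(55°) = √((1 - cos 110°)/2) = 0.8192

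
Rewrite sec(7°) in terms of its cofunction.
sec(7°) = csc(90° - 7°) = csc(83°)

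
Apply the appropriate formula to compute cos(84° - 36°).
cos(84° - 36°) = cos 84° cos 36° + sin 84° sin 36° = 0.6691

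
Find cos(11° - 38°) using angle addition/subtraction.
cos(11° - 38°) = cos 11° cos 38° + sin 11° sin 38° = 0.891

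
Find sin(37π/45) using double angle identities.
sin(37π/45) = 2 sin 37π/90 cos 37π/90 = 0.5299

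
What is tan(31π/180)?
tan(31π/180) = 0.6009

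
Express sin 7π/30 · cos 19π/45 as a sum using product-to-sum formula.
sin 7π/30 cos 19π/45 = (1/2)[sin(7π/30+19π/45) + sin(7π/30-19π/45)]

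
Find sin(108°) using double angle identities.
sin(108°) = 2 sin 54° cos 54° = 0.9511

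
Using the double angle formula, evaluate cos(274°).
cos(274°) = cos²137° - sin²137° = 0.06976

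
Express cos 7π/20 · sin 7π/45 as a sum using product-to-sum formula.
cos 7π/20 sin 7π/45 = (1/2)[sin(7π/20+7π/45) - sin(7π/20-7π/45)]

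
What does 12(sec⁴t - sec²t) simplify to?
12(sec⁴t - sec²t) = 12(tan⁴t + tan²t) (using Pythagorean)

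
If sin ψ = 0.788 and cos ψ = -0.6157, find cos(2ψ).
cos(2ψ) = cos²ψ - sin²ψ = -0.2419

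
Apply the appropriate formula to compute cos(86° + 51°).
cos(86° + 51°) = cos 86° cos 51° - sin 86° sin 51° = -0.7314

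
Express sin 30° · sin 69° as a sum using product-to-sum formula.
sin 30° sin 69° = (1/2)[cos(30°-69°) - cos(30°+69°)]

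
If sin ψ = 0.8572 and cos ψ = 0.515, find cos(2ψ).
cos(2ψ) = cos²ψ - sin²ψ = -0.4696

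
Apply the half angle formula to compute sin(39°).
sin(39°) = √((1 - cos 78°)/2) = 0.6293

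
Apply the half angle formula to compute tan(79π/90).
tan(79π/90) = sin 79π/45 / (1 + cos 79π/45) = -0.404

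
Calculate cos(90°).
cos(90°) = 0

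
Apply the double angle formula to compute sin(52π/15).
sin(52π/15) = 2 sin 26π/15 cos 26π/15 = -0.9945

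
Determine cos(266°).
cos(266°) = -0.06976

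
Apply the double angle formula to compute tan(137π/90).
tan(137π/90) = 2 tan 137π/180 / (1 - tan²137π/180) = -14.3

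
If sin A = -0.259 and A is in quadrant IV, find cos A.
cos A = 0.9659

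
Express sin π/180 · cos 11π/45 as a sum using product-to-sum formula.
sin π/180 cos 11π/45 = (1/2)[sin(π/180+11π/45) + sin(π/180-11π/45)]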